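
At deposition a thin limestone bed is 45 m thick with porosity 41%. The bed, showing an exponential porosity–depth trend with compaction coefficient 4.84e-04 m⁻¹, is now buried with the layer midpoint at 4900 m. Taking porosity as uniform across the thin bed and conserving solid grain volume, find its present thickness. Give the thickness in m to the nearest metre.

Working in km (1 km = 1000 m; β in km⁻¹ = β in m⁻¹ × 1000):
Porosity at 4.9 km: n = 0.41·exp(−0.484×4.9) = 0.0383
Solid-volume conservation: h(1−n) = h₀(1−n₀) ⇒ h = h₀·(1−n₀)/(1−n)
h = 0.045 × (1 − 0.41)/(1 − 0.0383) = 0.045 × 0.6135 = 0.0276 km

28 m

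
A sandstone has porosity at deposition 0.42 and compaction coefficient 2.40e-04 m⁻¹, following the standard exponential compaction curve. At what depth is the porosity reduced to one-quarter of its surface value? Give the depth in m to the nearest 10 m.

5780 m

Working in km (1 km = 1000 m; β in km⁻¹ = β in m⁻¹ × 1000):
φ/φ₀ = 1/4 ⇒ exp(−β·d) = 1/4 ⇒ d = ln(4) / β
d = 1.3863 / 0.24 = 5.776 km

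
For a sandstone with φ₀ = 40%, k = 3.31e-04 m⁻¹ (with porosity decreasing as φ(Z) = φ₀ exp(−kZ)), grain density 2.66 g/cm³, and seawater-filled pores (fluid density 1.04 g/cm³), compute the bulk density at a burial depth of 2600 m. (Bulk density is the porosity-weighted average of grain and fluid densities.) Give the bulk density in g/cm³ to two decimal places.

2.39 g/cm³

Working in km (1 km = 1000 m; k in km⁻¹ = k in m⁻¹ × 1000):
Porosity at depth: φ = 0.4·exp(−0.331×2.6) = 0.4×0.4229 = 0.1692
Bulk density: ρ_b = (1−φ)ρ_g + φ·ρ_f = 0.8308×2.66 + 0.1692×1.04
       = 2.210 + 0.176 = 2.386 g/cm³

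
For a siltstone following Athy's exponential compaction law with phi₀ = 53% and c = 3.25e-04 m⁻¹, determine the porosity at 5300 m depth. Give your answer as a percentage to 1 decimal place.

Working in km (1 km = 1000 m; c in km⁻¹ = c in m⁻¹ × 1000):
phi = phi₀·exp(−c·d) = 0.53 × exp(−0.325 × 5.3) = 0.53 × exp(−1.722)
  = 0.53 × 0.1786 = 0.0947

9.5%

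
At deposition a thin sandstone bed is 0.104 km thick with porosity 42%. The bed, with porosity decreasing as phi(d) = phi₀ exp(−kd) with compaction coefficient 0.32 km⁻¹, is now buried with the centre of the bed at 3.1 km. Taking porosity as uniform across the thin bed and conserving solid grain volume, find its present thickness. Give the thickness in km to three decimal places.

0.071 km

Porosity at 3.1 km: phi = 0.42·exp(−0.32×3.1) = 0.1558
Solid-volume conservation: h(1−phi) = h₀(1−phi₀) ⇒ h = h₀·(1−phi₀)/(1−phi)
h = 0.104 × (1 − 0.42)/(1 − 0.1558) = 0.104 × 0.6870 = 0.0714 km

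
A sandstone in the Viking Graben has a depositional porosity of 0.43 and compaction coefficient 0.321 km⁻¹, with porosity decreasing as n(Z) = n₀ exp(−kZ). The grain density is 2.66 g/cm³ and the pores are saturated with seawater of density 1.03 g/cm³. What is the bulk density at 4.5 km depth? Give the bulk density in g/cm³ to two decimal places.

2.49 g/cm³

Porosity at depth: n = 0.43·exp(−0.321×4.5) = 0.43×0.2359 = 0.1014
Bulk density: ρ_b = (1−n)ρ_g + n·ρ_f = 0.8986×2.66 + 0.1014×1.03
       = 2.390 + 0.104 = 2.495 g/cm³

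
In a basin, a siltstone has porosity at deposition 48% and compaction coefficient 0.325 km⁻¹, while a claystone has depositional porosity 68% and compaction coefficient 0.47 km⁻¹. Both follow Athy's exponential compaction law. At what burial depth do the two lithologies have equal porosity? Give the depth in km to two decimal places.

Set phi₀ₐ e^(−βₐz) = phi₀ᵦ e^(−βᵦz) ⇒ ln(phi₀ₐ/phi₀ᵦ) = (βₐ − βᵦ)·z
z = ln(0.48/0.68) / (0.325 − 0.47) = -0.3483 / -0.145 = 2.402 km

2.40 km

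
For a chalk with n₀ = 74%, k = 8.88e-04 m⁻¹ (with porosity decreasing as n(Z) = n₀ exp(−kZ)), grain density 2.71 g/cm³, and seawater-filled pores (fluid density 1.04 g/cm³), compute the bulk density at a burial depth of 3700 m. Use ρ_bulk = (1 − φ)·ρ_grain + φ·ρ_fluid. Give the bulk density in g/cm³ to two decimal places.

Working in km (1 km = 1000 m; k in km⁻¹ = k in m⁻¹ × 1000):
Porosity at depth: n = 0.74·exp(−0.888×3.7) = 0.74×0.0374 = 0.0277
Bulk density: ρ_b = (1−n)ρ_g + n·ρ_f = 0.9723×2.71 + 0.0277×1.04
       = 2.635 + 0.029 = 2.664 g/cm³

2.66 g/cm³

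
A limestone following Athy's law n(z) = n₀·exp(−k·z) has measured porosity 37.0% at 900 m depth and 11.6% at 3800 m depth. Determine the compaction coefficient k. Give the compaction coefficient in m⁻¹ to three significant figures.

0.000400 m⁻¹

Working in km (1 km = 1000 m; k in km⁻¹ = k in m⁻¹ × 1000):
Athy: n(z) = n₀ e^(−kz) ⇒ n₁/n₂ = e^{k(z₂−z₁)} ⇒ k = ln(n₁/n₂)/(z₂−z₁)
k = ln(0.37/0.116) / (3.8 − 0.9) = ln(3.19) / 2.9 = 1.1599 / 2.9 = 0.4 km⁻¹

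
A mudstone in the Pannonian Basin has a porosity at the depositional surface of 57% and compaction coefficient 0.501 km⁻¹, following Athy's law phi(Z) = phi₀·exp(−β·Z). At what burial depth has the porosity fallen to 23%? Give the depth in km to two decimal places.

1.81 km

Invert Athy's law: Z = ln(phi₀/phi) / β
Z = ln(0.57/0.23) / 0.501 = ln(2.478) / 0.501 = 0.9076 / 0.501 = 1.811 km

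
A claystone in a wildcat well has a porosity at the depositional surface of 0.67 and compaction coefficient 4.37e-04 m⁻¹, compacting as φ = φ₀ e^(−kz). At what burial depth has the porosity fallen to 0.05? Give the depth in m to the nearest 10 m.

Working in km (1 km = 1000 m; k in km⁻¹ = k in m⁻¹ × 1000):
Invert Athy's law: z = ln(φ₀/φ) / k
z = ln(0.67/0.05) / 0.437 = ln(13.4) / 0.437 = 2.5953 / 0.437 = 5.939 km

5940 m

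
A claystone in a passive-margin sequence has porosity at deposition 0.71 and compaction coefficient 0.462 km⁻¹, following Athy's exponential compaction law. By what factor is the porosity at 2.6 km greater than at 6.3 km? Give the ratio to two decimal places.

5.53

φ(z₁)/φ(z₂) = e^(−β·z₁)/e^(−β·z₂) = e^{β(z₂−z₁)}
= exp(0.462 × 3.7) = exp(1.709) = 5.5256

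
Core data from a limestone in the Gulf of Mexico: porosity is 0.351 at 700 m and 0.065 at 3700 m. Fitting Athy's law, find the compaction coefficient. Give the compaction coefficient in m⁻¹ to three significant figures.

0.000562 m⁻¹

Working in km (1 km = 1000 m; c in km⁻¹ = c in m⁻¹ × 1000):
Athy: n(d) = n₀ e^(−cd) ⇒ n₁/n₂ = e^{c(d₂−d₁)} ⇒ c = ln(n₁/n₂)/(d₂−d₁)
c = ln(0.351/0.065) / (3.7 − 0.7) = ln(5.4) / 3 = 1.6864 / 3 = 0.5621 km⁻¹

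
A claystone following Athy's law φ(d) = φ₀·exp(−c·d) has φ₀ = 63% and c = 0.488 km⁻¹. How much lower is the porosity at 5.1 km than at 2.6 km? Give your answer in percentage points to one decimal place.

φ(2.6) = 0.63·e^(−0.488×2.6) = 0.1771
φ(5.1) = 0.63·e^(−0.488×5.1) = 0.0523
Δφ = 0.1771 − 0.0523 = 0.1248

12.5 percentage points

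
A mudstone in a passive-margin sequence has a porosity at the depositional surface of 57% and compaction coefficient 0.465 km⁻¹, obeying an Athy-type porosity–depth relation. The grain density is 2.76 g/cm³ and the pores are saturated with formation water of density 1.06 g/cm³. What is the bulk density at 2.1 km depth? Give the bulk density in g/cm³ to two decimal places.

2.40 g/cm³

Porosity at depth: n = 0.57·exp(−0.465×2.1) = 0.57×0.3766 = 0.2147
Bulk density: ρ_b = (1−n)ρ_g + n·ρ_f = 0.7853×2.76 + 0.2147×1.06
       = 2.167 + 0.228 = 2.395 g/cm³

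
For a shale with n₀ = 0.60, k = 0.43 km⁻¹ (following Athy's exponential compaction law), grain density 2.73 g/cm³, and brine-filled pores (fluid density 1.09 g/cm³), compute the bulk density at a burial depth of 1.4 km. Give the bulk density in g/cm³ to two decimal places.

2.19 g/cm³

Porosity at depth: n = 0.6·exp(−0.43×1.4) = 0.6×0.5477 = 0.3286
Bulk density: ρ_b = (1−n)ρ_g + n·ρ_f = 0.6714×2.73 + 0.3286×1.09
       = 1.833 + 0.358 = 2.191 g/cm³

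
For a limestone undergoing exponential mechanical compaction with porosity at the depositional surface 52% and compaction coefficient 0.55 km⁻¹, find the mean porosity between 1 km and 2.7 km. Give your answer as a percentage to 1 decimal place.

⟨phi⟩ = (1/(Z₂−Z₁)) ∫ phi₀ e^(−cZ) dZ = phi₀·(e^(−c·Z₁) − e^(−c·Z₂)) / (c·(Z₂−Z₁))
e^(−0.55×1) = 0.5769; e^(−0.55×2.7) = 0.2265
⟨phi⟩ = 0.52 × (0.5769 − 0.2265) / (0.55 × 1.7) = 0.52 × 0.3748 = 0.1949

19.5%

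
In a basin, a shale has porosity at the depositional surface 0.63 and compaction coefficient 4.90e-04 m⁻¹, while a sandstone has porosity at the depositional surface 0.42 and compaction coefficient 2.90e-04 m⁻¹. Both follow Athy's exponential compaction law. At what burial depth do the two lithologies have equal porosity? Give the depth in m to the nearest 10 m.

2030 m

Working in km (1 km = 1000 m; c in km⁻¹ = c in m⁻¹ × 1000):
Set φ₀ₐ e^(−cₐZ) = φ₀ᵦ e^(−cᵦZ) ⇒ ln(φ₀ₐ/φ₀ᵦ) = (cₐ − cᵦ)·Z
Z = ln(0.63/0.42) / (0.49 − 0.29) = 0.4055 / 0.2 = 2.027 km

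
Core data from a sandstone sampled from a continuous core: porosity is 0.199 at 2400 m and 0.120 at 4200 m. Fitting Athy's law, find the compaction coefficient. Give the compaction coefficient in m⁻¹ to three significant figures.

Working in km (1 km = 1000 m; β in km⁻¹ = β in m⁻¹ × 1000):
Athy: phi(d) = phi₀ e^(−βd) ⇒ phi₁/phi₂ = e^{β(d₂−d₁)} ⇒ β = ln(phi₁/phi₂)/(d₂−d₁)
β = ln(0.199/0.12) / (4.2 − 2.4) = ln(1.658) / 1.8 = 0.5058 / 1.8 = 0.281 km⁻¹

0.000281 m⁻¹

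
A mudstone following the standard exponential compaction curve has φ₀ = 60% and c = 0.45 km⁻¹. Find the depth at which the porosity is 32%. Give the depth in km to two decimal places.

1.40 km

Invert Athy's law: d = ln(φ₀/φ) / c
d = ln(0.6/0.32) / 0.45 = ln(1.875) / 0.45 = 0.6286 / 0.45 = 1.397 km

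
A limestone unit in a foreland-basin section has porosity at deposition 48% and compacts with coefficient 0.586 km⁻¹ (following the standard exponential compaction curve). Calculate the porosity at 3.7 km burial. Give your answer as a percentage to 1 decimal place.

n = n₀·exp(−c·Z) = 0.48 × exp(−0.586 × 3.7) = 0.48 × exp(−2.168)
  = 0.48 × 0.1144 = 0.0549

5.5%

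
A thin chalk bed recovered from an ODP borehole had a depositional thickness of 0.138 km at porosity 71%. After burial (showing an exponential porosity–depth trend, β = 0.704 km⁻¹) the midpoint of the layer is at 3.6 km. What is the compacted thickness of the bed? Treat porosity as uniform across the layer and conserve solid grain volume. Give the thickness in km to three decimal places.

0.042 km

Porosity at 3.6 km: n = 0.71·exp(−0.704×3.6) = 0.0563
Solid-volume conservation: h(1−n) = h₀(1−n₀) ⇒ h = h₀·(1−n₀)/(1−n)
h = 0.138 × (1 − 0.71)/(1 − 0.0563) = 0.138 × 0.3073 = 0.0424 km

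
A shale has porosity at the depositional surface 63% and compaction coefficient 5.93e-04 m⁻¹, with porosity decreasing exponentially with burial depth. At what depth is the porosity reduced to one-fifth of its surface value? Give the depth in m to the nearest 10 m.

2710 m

Working in km (1 km = 1000 m; c in km⁻¹ = c in m⁻¹ × 1000):
n/n₀ = 1/5 ⇒ exp(−c·z) = 1/5 ⇒ z = ln(5) / c
z = 1.6094 / 0.593 = 2.714 km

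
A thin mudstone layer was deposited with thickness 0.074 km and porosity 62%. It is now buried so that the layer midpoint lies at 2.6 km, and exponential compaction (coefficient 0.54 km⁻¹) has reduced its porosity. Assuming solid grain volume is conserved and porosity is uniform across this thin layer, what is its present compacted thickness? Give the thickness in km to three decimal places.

Porosity at 2.6 km: n = 0.62·exp(−0.54×2.6) = 0.1523
Solid-volume conservation: h(1−n) = h₀(1−n₀) ⇒ h = h₀·(1−n₀)/(1−n)
h = 0.074 × (1 − 0.62)/(1 − 0.1523) = 0.074 × 0.4483 = 0.0332 km

0.033 km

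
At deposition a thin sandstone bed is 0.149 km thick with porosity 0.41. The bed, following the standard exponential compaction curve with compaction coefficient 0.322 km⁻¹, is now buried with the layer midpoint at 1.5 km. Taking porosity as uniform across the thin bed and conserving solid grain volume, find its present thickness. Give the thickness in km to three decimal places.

Porosity at 1.5 km: n = 0.41·exp(−0.322×1.5) = 0.2529
Solid-volume conservation: h(1−n) = h₀(1−n₀) ⇒ h = h₀·(1−n₀)/(1−n)
h = 0.149 × (1 − 0.41)/(1 − 0.2529) = 0.149 × 0.7898 = 0.1177 km

0.118 km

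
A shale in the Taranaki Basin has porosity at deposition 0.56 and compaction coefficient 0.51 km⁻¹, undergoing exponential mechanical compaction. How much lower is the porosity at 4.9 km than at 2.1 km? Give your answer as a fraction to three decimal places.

0.146

φ(2.1) = 0.56·e^(−0.51×2.1) = 0.1919
φ(4.9) = 0.56·e^(−0.51×4.9) = 0.0460
Δφ = 0.1919 − 0.0460 = 0.1459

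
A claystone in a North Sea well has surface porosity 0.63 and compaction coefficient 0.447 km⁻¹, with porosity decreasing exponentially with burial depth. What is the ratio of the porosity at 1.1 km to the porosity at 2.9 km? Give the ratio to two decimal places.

2.24

n(d₁)/n(d₂) = e^(−k·d₁)/e^(−k·d₂) = e^{k(d₂−d₁)}
= exp(0.447 × 1.8) = exp(0.8046) = 2.2358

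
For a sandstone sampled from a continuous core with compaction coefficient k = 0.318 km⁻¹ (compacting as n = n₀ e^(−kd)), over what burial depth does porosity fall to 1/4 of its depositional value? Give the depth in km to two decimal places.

n/n₀ = 1/4 ⇒ exp(−k·d) = 1/4 ⇒ d = ln(4) / k
d = 1.3863 / 0.318 = 4.359 km

4.36 km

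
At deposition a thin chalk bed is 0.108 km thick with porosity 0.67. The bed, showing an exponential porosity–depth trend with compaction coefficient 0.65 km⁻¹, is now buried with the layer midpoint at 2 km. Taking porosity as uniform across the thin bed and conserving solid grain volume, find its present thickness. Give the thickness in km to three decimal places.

Porosity at 2 km: φ = 0.67·exp(−0.65×2) = 0.1826
Solid-volume conservation: h(1−φ) = h₀(1−φ₀) ⇒ h = h₀·(1−φ₀)/(1−φ)
h = 0.108 × (1 − 0.67)/(1 − 0.1826) = 0.108 × 0.4037 = 0.0436 km

0.044 km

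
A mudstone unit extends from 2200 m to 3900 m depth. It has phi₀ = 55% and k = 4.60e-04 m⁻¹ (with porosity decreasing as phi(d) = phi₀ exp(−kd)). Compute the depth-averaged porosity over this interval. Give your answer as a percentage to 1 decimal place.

13.9%

Working in km (1 km = 1000 m; k in km⁻¹ = k in m⁻¹ × 1000):
⟨phi⟩ = (1/(d₂−d₁)) ∫ phi₀ e^(−kd) dd = phi₀·(e^(−k·d₁) − e^(−k·d₂)) / (k·(d₂−d₁))
e^(−0.46×2.2) = 0.3635; e^(−0.46×3.9) = 0.1663
⟨phi⟩ = 0.55 × (0.3635 − 0.1663) / (0.46 × 1.7) = 0.55 × 0.2522 = 0.1387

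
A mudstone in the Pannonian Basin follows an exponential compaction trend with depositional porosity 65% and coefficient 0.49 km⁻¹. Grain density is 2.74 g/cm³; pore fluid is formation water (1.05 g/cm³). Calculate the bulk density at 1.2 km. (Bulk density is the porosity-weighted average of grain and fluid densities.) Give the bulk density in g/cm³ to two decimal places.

2.13 g/cm³

Porosity at depth: φ = 0.65·exp(−0.49×1.2) = 0.65×0.5554 = 0.3610
Bulk density: ρ_b = (1−φ)ρ_g + φ·ρ_f = 0.6390×2.74 + 0.3610×1.05
       = 1.751 + 0.379 = 2.130 g/cm³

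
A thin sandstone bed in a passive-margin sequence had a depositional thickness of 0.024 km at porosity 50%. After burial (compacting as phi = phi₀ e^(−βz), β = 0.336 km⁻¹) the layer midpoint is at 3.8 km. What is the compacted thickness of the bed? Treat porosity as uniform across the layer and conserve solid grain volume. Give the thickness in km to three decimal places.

0.014 km

Porosity at 3.8 km: phi = 0.5·exp(−0.336×3.8) = 0.1395
Solid-volume conservation: h(1−phi) = h₀(1−phi₀) ⇒ h = h₀·(1−phi₀)/(1−phi)
h = 0.024 × (1 − 0.5)/(1 − 0.1395) = 0.024 × 0.5810 = 0.0139 km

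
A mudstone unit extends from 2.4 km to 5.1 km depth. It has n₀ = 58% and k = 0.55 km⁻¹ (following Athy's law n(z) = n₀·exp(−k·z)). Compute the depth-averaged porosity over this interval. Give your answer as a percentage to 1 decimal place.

⟨n⟩ = (1/(z₂−z₁)) ∫ n₀ e^(−kz) dz = n₀·(e^(−k·z₁) − e^(−k·z₂)) / (k·(z₂−z₁))
e^(−0.55×2.4) = 0.2671; e^(−0.55×5.1) = 0.0605
⟨n⟩ = 0.58 × (0.2671 − 0.0605) / (0.55 × 2.7) = 0.58 × 0.1391 = 0.0807

8.1%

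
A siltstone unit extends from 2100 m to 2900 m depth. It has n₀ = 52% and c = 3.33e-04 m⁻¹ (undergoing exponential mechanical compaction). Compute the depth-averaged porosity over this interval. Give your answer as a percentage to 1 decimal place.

Working in km (1 km = 1000 m; c in km⁻¹ = c in m⁻¹ × 1000):
⟨n⟩ = (1/(z₂−z₁)) ∫ n₀ e^(−cz) dz = n₀·(e^(−c·z₁) − e^(−c·z₂)) / (c·(z₂−z₁))
e^(−0.333×2.1) = 0.4969; e^(−0.333×2.9) = 0.3807
⟨n⟩ = 0.52 × (0.4969 − 0.3807) / (0.333 × 0.8) = 0.52 × 0.4362 = 0.2268

22.7%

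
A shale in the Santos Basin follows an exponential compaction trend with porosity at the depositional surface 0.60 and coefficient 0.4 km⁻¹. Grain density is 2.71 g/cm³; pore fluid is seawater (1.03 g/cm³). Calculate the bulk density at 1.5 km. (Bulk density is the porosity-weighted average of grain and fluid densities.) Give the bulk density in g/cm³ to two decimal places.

2.16 g/cm³

Porosity at depth: φ = 0.6·exp(−0.4×1.5) = 0.6×0.5488 = 0.3293
Bulk density: ρ_b = (1−φ)ρ_g + φ·ρ_f = 0.6707×2.71 + 0.3293×1.03
       = 1.818 + 0.339 = 2.157 g/cm³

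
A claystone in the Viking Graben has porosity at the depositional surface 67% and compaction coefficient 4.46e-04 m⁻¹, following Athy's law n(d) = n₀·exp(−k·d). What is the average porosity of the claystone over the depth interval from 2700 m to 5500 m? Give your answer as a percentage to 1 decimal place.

11.5%

Working in km (1 km = 1000 m; k in km⁻¹ = k in m⁻¹ × 1000):
⟨n⟩ = (1/(d₂−d₁)) ∫ n₀ e^(−kd) dd = n₀·(e^(−k·d₁) − e^(−k·d₂)) / (k·(d₂−d₁))
e^(−0.446×2.7) = 0.2999; e^(−0.446×5.5) = 0.0860
⟨n⟩ = 0.67 × (0.2999 − 0.0860) / (0.446 × 2.8) = 0.67 × 0.1713 = 0.1148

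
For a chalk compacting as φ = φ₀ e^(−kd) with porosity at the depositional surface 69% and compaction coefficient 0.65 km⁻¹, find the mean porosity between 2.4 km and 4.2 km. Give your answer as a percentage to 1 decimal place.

8.5%

⟨φ⟩ = (1/(d₂−d₁)) ∫ φ₀ e^(−kd) dd = φ₀·(e^(−k·d₁) − e^(−k·d₂)) / (k·(d₂−d₁))
e^(−0.65×2.4) = 0.2101; e^(−0.65×4.2) = 0.0652
⟨φ⟩ = 0.69 × (0.2101 − 0.0652) / (0.65 × 1.8) = 0.69 × 0.1239 = 0.0855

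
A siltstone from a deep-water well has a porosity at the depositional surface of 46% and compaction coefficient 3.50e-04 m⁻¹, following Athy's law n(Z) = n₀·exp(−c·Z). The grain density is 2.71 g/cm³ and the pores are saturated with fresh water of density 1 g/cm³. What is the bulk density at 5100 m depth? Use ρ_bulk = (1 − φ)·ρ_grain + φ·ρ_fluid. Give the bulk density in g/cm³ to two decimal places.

2.58 g/cm³

Working in km (1 km = 1000 m; c in km⁻¹ = c in m⁻¹ × 1000):
Porosity at depth: n = 0.46·exp(−0.35×5.1) = 0.46×0.1678 = 0.0772
Bulk density: ρ_b = (1−n)ρ_g + n·ρ_f = 0.9228×2.71 + 0.0772×1
       = 2.501 + 0.077 = 2.578 g/cm³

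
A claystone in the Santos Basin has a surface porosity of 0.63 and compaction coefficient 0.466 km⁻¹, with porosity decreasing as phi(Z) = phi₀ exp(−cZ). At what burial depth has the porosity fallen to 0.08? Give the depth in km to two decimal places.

Invert Athy's law: Z = ln(phi₀/phi) / c
Z = ln(0.63/0.08) / 0.466 = ln(7.875) / 0.466 = 2.0637 / 0.466 = 4.429 km

4.43 km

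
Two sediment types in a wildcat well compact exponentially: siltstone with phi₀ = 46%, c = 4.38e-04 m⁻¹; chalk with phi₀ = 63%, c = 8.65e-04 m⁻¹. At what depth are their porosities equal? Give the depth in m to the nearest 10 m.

740 m

Working in km (1 km = 1000 m; c in km⁻¹ = c in m⁻¹ × 1000):
Set phi₀ₐ e^(−cₐd) = phi₀ᵦ e^(−cᵦd) ⇒ ln(phi₀ₐ/phi₀ᵦ) = (cₐ − cᵦ)·d
d = ln(0.46/0.63) / (0.438 − 0.865) = -0.3145 / -0.427 = 0.737 km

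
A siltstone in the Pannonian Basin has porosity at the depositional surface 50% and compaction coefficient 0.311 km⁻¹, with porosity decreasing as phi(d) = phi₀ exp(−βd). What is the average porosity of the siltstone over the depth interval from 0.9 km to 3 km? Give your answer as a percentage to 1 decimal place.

⟨phi⟩ = (1/(d₂−d₁)) ∫ phi₀ e^(−βd) dd = phi₀·(e^(−β·d₁) − e^(−β·d₂)) / (β·(d₂−d₁))
e^(−0.311×0.9) = 0.7559; e^(−0.311×3) = 0.3934
⟨phi⟩ = 0.5 × (0.7559 − 0.3934) / (0.311 × 2.1) = 0.5 × 0.5550 = 0.2775

27.8%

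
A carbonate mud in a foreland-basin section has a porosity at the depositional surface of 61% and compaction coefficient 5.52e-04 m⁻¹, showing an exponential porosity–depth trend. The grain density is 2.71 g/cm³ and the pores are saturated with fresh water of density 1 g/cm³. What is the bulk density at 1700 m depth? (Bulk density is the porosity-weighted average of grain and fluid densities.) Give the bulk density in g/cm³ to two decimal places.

2.30 g/cm³

Working in km (1 km = 1000 m; β in km⁻¹ = β in m⁻¹ × 1000):
Porosity at depth: n = 0.61·exp(−0.552×1.7) = 0.61×0.3913 = 0.2387
Bulk density: ρ_b = (1−n)ρ_g + n·ρ_f = 0.7613×2.71 + 0.2387×1
       = 2.063 + 0.239 = 2.302 g/cm³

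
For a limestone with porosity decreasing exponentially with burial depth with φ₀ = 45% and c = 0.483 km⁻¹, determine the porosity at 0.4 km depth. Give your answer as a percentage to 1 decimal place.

φ = φ₀·exp(−c·z) = 0.45 × exp(−0.483 × 0.4) = 0.45 × exp(−0.1932)
  = 0.45 × 0.8243 = 0.3709

37.1%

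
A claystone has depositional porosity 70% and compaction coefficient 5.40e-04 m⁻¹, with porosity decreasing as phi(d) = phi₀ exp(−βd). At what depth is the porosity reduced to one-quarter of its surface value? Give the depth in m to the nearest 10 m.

Working in km (1 km = 1000 m; β in km⁻¹ = β in m⁻¹ × 1000):
phi/phi₀ = 1/4 ⇒ exp(−β·d) = 1/4 ⇒ d = ln(4) / β
d = 1.3863 / 0.54 = 2.567 km

2570 m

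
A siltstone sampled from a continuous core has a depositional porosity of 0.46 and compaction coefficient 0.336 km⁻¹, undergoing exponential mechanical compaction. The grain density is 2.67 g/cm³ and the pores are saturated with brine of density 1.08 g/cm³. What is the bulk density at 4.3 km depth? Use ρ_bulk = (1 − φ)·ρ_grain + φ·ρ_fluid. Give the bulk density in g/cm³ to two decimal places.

2.50 g/cm³

Porosity at depth: φ = 0.46·exp(−0.336×4.3) = 0.46×0.2358 = 0.1085
Bulk density: ρ_b = (1−φ)ρ_g + φ·ρ_f = 0.8915×2.67 + 0.1085×1.08
       = 2.380 + 0.117 = 2.498 g/cm³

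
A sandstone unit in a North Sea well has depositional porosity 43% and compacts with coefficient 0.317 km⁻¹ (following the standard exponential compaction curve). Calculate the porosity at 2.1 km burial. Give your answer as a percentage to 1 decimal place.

22.1%

φ = φ₀·exp(−β·z) = 0.43 × exp(−0.317 × 2.1) = 0.43 × exp(−0.6657)
  = 0.43 × 0.5139 = 0.2210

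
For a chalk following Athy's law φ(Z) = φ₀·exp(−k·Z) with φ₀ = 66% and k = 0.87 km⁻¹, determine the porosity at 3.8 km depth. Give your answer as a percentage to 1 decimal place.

2.4%

φ = φ₀·exp(−k·Z) = 0.66 × exp(−0.87 × 3.8) = 0.66 × exp(−3.306)
  = 0.66 × 0.0367 = 0.0242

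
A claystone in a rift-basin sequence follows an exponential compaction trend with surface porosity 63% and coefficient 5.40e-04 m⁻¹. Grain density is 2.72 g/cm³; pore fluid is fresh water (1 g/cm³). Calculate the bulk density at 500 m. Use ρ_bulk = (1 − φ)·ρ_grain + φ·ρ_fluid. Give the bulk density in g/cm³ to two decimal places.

Working in km (1 km = 1000 m; k in km⁻¹ = k in m⁻¹ × 1000):
Porosity at depth: phi = 0.63·exp(−0.54×0.5) = 0.63×0.7634 = 0.4809
Bulk density: ρ_b = (1−phi)ρ_g + phi·ρ_f = 0.5191×2.72 + 0.4809×1
       = 1.412 + 0.481 = 1.893 g/cm³

1.89 g/cm³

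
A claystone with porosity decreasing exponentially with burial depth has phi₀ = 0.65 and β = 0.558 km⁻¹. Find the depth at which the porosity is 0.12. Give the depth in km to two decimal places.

Invert Athy's law: d = ln(phi₀/phi) / β
d = ln(0.65/0.12) / 0.558 = ln(5.417) / 0.558 = 1.6895 / 0.558 = 3.028 km

3.03 km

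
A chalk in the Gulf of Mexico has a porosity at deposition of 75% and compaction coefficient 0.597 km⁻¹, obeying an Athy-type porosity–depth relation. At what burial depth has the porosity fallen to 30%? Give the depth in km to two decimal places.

Invert Athy's law: d = ln(n₀/n) / β
d = ln(0.75/0.3) / 0.597 = ln(2.5) / 0.597 = 0.9163 / 0.597 = 1.535 km

1.53 km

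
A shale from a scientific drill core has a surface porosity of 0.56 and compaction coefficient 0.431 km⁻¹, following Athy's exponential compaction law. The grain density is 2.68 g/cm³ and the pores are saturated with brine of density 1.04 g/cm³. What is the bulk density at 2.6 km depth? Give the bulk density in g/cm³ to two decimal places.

2.38 g/cm³

Porosity at depth: n = 0.56·exp(−0.431×2.6) = 0.56×0.3261 = 0.1826
Bulk density: ρ_b = (1−n)ρ_g + n·ρ_f = 0.8174×2.68 + 0.1826×1.04
       = 2.191 + 0.190 = 2.381 g/cm³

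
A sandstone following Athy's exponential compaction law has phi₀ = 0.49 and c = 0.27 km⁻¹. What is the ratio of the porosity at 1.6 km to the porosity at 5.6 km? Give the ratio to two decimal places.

2.94

phi(d₁)/phi(d₂) = e^(−c·d₁)/e^(−c·d₂) = e^{c(d₂−d₁)}
= exp(0.27 × 4) = exp(1.08) = 2.9447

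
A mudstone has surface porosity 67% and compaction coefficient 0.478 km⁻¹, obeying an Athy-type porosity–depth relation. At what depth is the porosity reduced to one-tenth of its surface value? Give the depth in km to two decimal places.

phi/phi₀ = 1/10 ⇒ exp(−β·d) = 1/10 ⇒ d = ln(10) / β
d = 2.3026 / 0.478 = 4.817 km

4.82 km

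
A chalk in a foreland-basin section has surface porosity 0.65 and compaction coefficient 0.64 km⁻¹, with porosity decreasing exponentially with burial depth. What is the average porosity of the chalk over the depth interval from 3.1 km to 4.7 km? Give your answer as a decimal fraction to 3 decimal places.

0.056

⟨φ⟩ = (1/(d₂−d₁)) ∫ φ₀ e^(−kd) dd = φ₀·(e^(−k·d₁) − e^(−k·d₂)) / (k·(d₂−d₁))
e^(−0.64×3.1) = 0.1375; e^(−0.64×4.7) = 0.0494
⟨φ⟩ = 0.65 × (0.1375 − 0.0494) / (0.64 × 1.6) = 0.65 × 0.0861 = 0.0559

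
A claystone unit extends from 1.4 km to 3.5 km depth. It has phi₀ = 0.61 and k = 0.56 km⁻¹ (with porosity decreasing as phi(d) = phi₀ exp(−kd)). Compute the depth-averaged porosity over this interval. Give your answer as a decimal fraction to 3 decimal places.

0.164

⟨phi⟩ = (1/(d₂−d₁)) ∫ phi₀ e^(−kd) dd = phi₀·(e^(−k·d₁) − e^(−k·d₂)) / (k·(d₂−d₁))
e^(−0.56×1.4) = 0.4566; e^(−0.56×3.5) = 0.1409
⟨phi⟩ = 0.61 × (0.4566 − 0.1409) / (0.56 × 2.1) = 0.61 × 0.2685 = 0.1638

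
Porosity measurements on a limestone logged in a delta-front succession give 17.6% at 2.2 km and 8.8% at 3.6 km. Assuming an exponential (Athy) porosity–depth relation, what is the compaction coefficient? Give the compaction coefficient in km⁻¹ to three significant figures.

Athy: φ(z) = φ₀ e^(−βz) ⇒ φ₁/φ₂ = e^{β(z₂−z₁)} ⇒ β = ln(φ₁/φ₂)/(z₂−z₁)
β = ln(0.176/0.088) / (3.6 − 2.2) = ln(2) / 1.4 = 0.6931 / 1.4 = 0.4951 km⁻¹

0.495 km⁻¹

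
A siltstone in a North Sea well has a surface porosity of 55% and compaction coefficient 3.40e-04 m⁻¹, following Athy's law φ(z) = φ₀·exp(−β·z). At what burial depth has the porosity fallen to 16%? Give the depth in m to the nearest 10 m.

3630 m

Working in km (1 km = 1000 m; β in km⁻¹ = β in m⁻¹ × 1000):
Invert Athy's law: z = ln(φ₀/φ) / β
z = ln(0.55/0.16) / 0.34 = ln(3.438) / 0.34 = 1.2347 / 0.34 = 3.632 km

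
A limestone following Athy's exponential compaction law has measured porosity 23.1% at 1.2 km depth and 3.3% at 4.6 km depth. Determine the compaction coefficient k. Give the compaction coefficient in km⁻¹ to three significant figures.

0.572 km⁻¹

Athy: φ(Z) = φ₀ e^(−kZ) ⇒ φ₁/φ₂ = e^{k(Z₂−Z₁)} ⇒ k = ln(φ₁/φ₂)/(Z₂−Z₁)
k = ln(0.231/0.033) / (4.6 − 1.2) = ln(7) / 3.4 = 1.9459 / 3.4 = 0.5723 km⁻¹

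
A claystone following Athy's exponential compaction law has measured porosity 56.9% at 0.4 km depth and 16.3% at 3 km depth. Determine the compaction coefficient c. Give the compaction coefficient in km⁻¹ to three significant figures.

Athy: n(d) = n₀ e^(−cd) ⇒ n₁/n₂ = e^{c(d₂−d₁)} ⇒ c = ln(n₁/n₂)/(d₂−d₁)
c = ln(0.569/0.163) / (3 − 0.4) = ln(3.491) / 2.6 = 1.2501 / 2.6 = 0.4808 km⁻¹

0.481 km⁻¹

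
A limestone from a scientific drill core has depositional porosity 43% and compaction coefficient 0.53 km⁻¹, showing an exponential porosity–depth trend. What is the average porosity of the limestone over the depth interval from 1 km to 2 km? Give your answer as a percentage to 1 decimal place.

19.6%

⟨φ⟩ = (1/(d₂−d₁)) ∫ φ₀ e^(−cd) dd = φ₀·(e^(−c·d₁) − e^(−c·d₂)) / (c·(d₂−d₁))
e^(−0.53×1) = 0.5886; e^(−0.53×2) = 0.3465
⟨φ⟩ = 0.43 × (0.5886 − 0.3465) / (0.53 × 1) = 0.43 × 0.4569 = 0.1965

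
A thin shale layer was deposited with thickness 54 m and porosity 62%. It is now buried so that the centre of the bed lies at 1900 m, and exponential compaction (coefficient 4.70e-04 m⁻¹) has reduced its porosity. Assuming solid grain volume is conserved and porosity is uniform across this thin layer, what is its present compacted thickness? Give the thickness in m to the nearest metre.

28 m

Working in km (1 km = 1000 m; c in km⁻¹ = c in m⁻¹ × 1000):
Porosity at 1.9 km: n = 0.62·exp(−0.47×1.9) = 0.2538
Solid-volume conservation: h(1−n) = h₀(1−n₀) ⇒ h = h₀·(1−n₀)/(1−n)
h = 0.054 × (1 − 0.62)/(1 − 0.2538) = 0.054 × 0.5093 = 0.0275 km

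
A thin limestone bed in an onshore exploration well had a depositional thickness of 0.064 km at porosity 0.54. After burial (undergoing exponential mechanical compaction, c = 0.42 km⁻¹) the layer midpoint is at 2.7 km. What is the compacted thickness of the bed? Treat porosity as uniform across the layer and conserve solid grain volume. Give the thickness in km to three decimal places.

Porosity at 2.7 km: φ = 0.54·exp(−0.42×2.7) = 0.1737
Solid-volume conservation: h(1−φ) = h₀(1−φ₀) ⇒ h = h₀·(1−φ₀)/(1−φ)
h = 0.064 × (1 − 0.54)/(1 − 0.1737) = 0.064 × 0.5567 = 0.0356 km

0.036 km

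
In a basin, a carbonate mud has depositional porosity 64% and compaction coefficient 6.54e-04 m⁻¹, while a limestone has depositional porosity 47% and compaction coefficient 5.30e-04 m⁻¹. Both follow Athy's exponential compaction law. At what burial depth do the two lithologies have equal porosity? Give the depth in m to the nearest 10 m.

2490 m

Working in km (1 km = 1000 m; β in km⁻¹ = β in m⁻¹ × 1000):
Set n₀ₐ e^(−βₐz) = n₀ᵦ e^(−βᵦz) ⇒ ln(n₀ₐ/n₀ᵦ) = (βₐ − βᵦ)·z
z = ln(0.64/0.47) / (0.654 − 0.53) = 0.3087 / 0.124 = 2.490 km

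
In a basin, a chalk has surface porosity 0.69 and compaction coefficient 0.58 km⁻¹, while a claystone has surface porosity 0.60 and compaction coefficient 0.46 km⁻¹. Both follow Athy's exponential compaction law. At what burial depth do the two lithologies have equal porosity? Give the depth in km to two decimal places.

Set φ₀ₐ e^(−cₐd) = φ₀ᵦ e^(−cᵦd) ⇒ ln(φ₀ₐ/φ₀ᵦ) = (cₐ − cᵦ)·d
d = ln(0.69/0.6) / (0.58 − 0.46) = 0.1398 / 0.12 = 1.165 km

1.16 km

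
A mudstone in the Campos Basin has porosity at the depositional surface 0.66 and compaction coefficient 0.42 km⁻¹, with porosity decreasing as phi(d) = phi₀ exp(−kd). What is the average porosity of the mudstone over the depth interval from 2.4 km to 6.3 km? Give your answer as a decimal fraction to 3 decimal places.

⟨phi⟩ = (1/(d₂−d₁)) ∫ phi₀ e^(−kd) dd = phi₀·(e^(−k·d₁) − e^(−k·d₂)) / (k·(d₂−d₁))
e^(−0.42×2.4) = 0.3649; e^(−0.42×6.3) = 0.0709
⟨phi⟩ = 0.66 × (0.3649 − 0.0709) / (0.42 × 3.9) = 0.66 × 0.1795 = 0.1185

0.118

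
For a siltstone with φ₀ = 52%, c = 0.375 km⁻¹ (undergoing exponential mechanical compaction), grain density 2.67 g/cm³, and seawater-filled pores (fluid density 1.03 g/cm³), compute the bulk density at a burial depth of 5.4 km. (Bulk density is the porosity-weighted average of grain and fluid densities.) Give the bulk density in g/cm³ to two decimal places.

Porosity at depth: φ = 0.52·exp(−0.375×5.4) = 0.52×0.1320 = 0.0686
Bulk density: ρ_b = (1−φ)ρ_g + φ·ρ_f = 0.9314×2.67 + 0.0686×1.03
       = 2.487 + 0.071 = 2.557 g/cm³

2.56 g/cm³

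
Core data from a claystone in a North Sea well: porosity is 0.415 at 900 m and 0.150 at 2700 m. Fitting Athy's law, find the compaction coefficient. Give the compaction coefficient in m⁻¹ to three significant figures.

0.000565 m⁻¹

Working in km (1 km = 1000 m; k in km⁻¹ = k in m⁻¹ × 1000):
Athy: n(d) = n₀ e^(−kd) ⇒ n₁/n₂ = e^{k(d₂−d₁)} ⇒ k = ln(n₁/n₂)/(d₂−d₁)
k = ln(0.415/0.15) / (2.7 − 0.9) = ln(2.767) / 1.8 = 1.0176 / 1.8 = 0.5654 km⁻¹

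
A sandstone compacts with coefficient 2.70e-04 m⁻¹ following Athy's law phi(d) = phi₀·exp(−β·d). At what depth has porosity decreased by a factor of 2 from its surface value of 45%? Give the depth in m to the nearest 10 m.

2570 m

Working in km (1 km = 1000 m; β in km⁻¹ = β in m⁻¹ × 1000):
phi/phi₀ = 1/2 ⇒ exp(−β·d) = 1/2 ⇒ d = ln(2) / β
d = 0.6931 / 0.27 = 2.567 km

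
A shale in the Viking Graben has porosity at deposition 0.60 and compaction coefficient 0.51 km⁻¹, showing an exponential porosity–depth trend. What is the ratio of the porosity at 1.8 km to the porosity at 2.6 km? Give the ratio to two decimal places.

n(d₁)/n(d₂) = e^(−k·d₁)/e^(−k·d₂) = e^{k(d₂−d₁)}
= exp(0.51 × 0.8) = exp(0.408) = 1.5038

1.50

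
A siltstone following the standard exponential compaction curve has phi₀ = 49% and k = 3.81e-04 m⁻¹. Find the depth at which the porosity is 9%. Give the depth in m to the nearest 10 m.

Working in km (1 km = 1000 m; k in km⁻¹ = k in m⁻¹ × 1000):
Invert Athy's law: Z = ln(phi₀/phi) / k
Z = ln(0.49/0.09) / 0.381 = ln(5.444) / 0.381 = 1.6946 / 0.381 = 4.448 km

4450 m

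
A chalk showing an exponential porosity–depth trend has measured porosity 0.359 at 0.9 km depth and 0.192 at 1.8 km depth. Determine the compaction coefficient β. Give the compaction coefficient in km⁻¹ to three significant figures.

Athy: φ(d) = φ₀ e^(−βd) ⇒ φ₁/φ₂ = e^{β(d₂−d₁)} ⇒ β = ln(φ₁/φ₂)/(d₂−d₁)
β = ln(0.359/0.192) / (1.8 − 0.9) = ln(1.87) / 0.9 = 0.6258 / 0.9 = 0.6954 km⁻¹

0.695 km⁻¹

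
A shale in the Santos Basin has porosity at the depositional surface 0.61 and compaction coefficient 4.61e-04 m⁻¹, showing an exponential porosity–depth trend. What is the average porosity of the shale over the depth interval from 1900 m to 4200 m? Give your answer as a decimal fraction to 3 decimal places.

Working in km (1 km = 1000 m; β in km⁻¹ = β in m⁻¹ × 1000):
⟨phi⟩ = (1/(Z₂−Z₁)) ∫ phi₀ e^(−βZ) dZ = phi₀·(e^(−β·Z₁) − e^(−β·Z₂)) / (β·(Z₂−Z₁))
e^(−0.461×1.9) = 0.4165; e^(−0.461×4.2) = 0.1443
⟨phi⟩ = 0.61 × (0.4165 − 0.1443) / (0.461 × 2.3) = 0.61 × 0.2568 = 0.1566

0.157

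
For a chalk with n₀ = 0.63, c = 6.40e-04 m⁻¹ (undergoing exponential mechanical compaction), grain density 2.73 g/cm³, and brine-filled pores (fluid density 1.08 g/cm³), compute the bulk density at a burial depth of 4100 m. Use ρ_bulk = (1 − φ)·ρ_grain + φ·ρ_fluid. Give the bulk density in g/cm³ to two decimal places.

Working in km (1 km = 1000 m; c in km⁻¹ = c in m⁻¹ × 1000):
Porosity at depth: n = 0.63·exp(−0.64×4.1) = 0.63×0.0725 = 0.0457
Bulk density: ρ_b = (1−n)ρ_g + n·ρ_f = 0.9543×2.73 + 0.0457×1.08
       = 2.605 + 0.049 = 2.655 g/cm³

2.65 g/cm³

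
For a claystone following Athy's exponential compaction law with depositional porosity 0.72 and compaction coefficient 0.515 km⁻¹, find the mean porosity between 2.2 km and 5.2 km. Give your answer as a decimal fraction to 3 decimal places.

0.118

⟨φ⟩ = (1/(Z₂−Z₁)) ∫ φ₀ e^(−cZ) dZ = φ₀·(e^(−c·Z₁) − e^(−c·Z₂)) / (c·(Z₂−Z₁))
e^(−0.515×2.2) = 0.3221; e^(−0.515×5.2) = 0.0687
⟨φ⟩ = 0.72 × (0.3221 − 0.0687) / (0.515 × 3) = 0.72 × 0.1640 = 0.1181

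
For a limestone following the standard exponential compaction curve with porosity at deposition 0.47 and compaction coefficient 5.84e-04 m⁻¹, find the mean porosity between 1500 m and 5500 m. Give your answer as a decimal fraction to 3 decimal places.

Working in km (1 km = 1000 m; β in km⁻¹ = β in m⁻¹ × 1000):
⟨φ⟩ = (1/(Z₂−Z₁)) ∫ φ₀ e^(−βZ) dZ = φ₀·(e^(−β·Z₁) − e^(−β·Z₂)) / (β·(Z₂−Z₁))
e^(−0.584×1.5) = 0.4164; e^(−0.584×5.5) = 0.0403
⟨φ⟩ = 0.47 × (0.4164 − 0.0403) / (0.584 × 4) = 0.47 × 0.1610 = 0.0757

0.076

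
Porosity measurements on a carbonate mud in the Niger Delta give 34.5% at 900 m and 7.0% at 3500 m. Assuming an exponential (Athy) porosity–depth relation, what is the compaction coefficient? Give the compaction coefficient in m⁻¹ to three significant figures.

Working in km (1 km = 1000 m; c in km⁻¹ = c in m⁻¹ × 1000):
Athy: n(Z) = n₀ e^(−cZ) ⇒ n₁/n₂ = e^{c(Z₂−Z₁)} ⇒ c = ln(n₁/n₂)/(Z₂−Z₁)
c = ln(0.345/0.07) / (3.5 − 0.9) = ln(4.929) / 2.6 = 1.5950 / 2.6 = 0.6135 km⁻¹

0.000613 m⁻¹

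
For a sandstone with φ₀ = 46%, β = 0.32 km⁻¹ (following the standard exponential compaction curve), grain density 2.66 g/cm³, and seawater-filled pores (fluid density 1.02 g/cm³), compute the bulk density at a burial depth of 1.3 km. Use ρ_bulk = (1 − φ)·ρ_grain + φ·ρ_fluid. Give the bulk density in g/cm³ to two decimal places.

2.16 g/cm³

Porosity at depth: φ = 0.46·exp(−0.32×1.3) = 0.46×0.6597 = 0.3035
Bulk density: ρ_b = (1−φ)ρ_g + φ·ρ_f = 0.6965×2.66 + 0.3035×1.02
       = 1.853 + 0.310 = 2.162 g/cm³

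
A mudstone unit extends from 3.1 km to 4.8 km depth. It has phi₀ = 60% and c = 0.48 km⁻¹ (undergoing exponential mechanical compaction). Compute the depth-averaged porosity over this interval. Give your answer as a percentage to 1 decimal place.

9.3%

⟨phi⟩ = (1/(Z₂−Z₁)) ∫ phi₀ e^(−cZ) dZ = phi₀·(e^(−c·Z₁) − e^(−c·Z₂)) / (c·(Z₂−Z₁))
e^(−0.48×3.1) = 0.2258; e^(−0.48×4.8) = 0.0999
⟨phi⟩ = 0.6 × (0.2258 − 0.0999) / (0.48 × 1.7) = 0.6 × 0.1544 = 0.0926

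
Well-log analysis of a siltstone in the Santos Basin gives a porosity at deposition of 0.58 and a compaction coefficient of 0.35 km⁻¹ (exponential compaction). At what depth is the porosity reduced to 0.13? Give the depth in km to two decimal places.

4.27 km

Invert Athy's law: d = ln(φ₀/φ) / β
d = ln(0.58/0.13) / 0.35 = ln(4.462) / 0.35 = 1.4955 / 0.35 = 4.273 km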